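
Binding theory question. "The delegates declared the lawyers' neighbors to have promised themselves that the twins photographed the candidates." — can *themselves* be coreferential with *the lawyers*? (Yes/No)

No

*themselves* is a reflexive; Principle A requires it to be bound within its binding domain — the clause headed by 'promised'.
— the lawyers: possessor inside the subject DP of the clause headed by 'promised'; does not c-command the reflexive — cannot bind it (Principle A).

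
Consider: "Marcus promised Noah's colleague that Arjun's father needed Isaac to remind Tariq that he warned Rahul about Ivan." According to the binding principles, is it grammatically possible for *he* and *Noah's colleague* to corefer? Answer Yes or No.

*he* is a pronoun; Principle B requires it to be free in its binding domain — the clause headed by 'warned'.
— Noah's colleague: object of the matrix clause; c-commands the pronoun but lies outside its binding domain — allowed.

Yes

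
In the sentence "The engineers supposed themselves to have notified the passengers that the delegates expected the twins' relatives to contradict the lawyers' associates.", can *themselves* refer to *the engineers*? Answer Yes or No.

*themselves* is a reflexive; Principle A requires it to be bound within its binding domain — the matrix clause.
— the engineers: subject of the matrix clause; c-commands the reflexive within its binding domain — allowed (Principle A).

Yes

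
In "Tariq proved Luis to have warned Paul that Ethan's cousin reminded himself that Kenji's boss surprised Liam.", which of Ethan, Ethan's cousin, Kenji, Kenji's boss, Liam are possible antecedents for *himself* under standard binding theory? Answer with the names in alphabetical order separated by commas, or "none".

*himself* is a reflexive; Principle A requires it to be bound within its binding domain — the clause headed by 'reminded'.
— Ethan: possessor inside the subject DP of the clause headed by 'reminded'; does not c-command the reflexive — cannot bind it (Principle A).
— Ethan's cousin: subject of the clause headed by 'reminded'; c-commands the reflexive within its binding domain — allowed (Principle A).
— Kenji: possessor inside the subject DP of the clause headed by 'surprised'; does not c-command the reflexive — cannot bind it (Principle A).
— Kenji's boss: subject of the clause headed by 'surprised'; does not c-command the reflexive — cannot bind it (Principle A).
— Liam: object of the clause headed by 'surprised'; does not c-command the reflexive — cannot bind it (Principle A).

Ethan's cousin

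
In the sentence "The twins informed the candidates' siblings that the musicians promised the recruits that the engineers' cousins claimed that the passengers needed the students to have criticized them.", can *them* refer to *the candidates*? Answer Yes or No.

*them* is a pronoun; Principle B requires it to be free in its binding domain — the clause headed by 'criticized'.
— the candidates: possessor inside the object DP of the matrix clause; does not c-command the pronoun — Principle B does not apply; allowed.

Yes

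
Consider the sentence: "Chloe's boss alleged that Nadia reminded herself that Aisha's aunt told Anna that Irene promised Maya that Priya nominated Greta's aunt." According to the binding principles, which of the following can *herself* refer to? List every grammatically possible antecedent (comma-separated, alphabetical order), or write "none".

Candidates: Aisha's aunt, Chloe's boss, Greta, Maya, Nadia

Nadia

*herself* is a reflexive; Principle A requires it to be bound within its binding domain — the clause headed by 'reminded'.
— Aisha's aunt: subject of the clause headed by 'told'; does not c-command the reflexive — cannot bind it (Principle A).
— Chloe's boss: subject of the matrix clause; c-commands the reflexive but lies outside its binding domain — cannot bind it (Principle A).
— Greta: possessor inside the object DP of the clause headed by 'nominated'; does not c-command the reflexive — cannot bind it (Principle A).
— Maya: object of the clause headed by 'promised'; does not c-command the reflexive — cannot bind it (Principle A).
— Nadia: subject of the clause headed by 'reminded'; c-commands the reflexive within its binding domain — allowed (Principle A).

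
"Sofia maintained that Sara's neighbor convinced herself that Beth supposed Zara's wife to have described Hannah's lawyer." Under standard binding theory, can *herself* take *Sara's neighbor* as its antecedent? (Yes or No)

Yes

*herself* is a reflexive; Principle A requires it to be bound within its binding domain — the clause headed by 'convinced'.
— Sara's neighbor: subject of the clause headed by 'convinced'; c-commands the reflexive within its binding domain — allowed (Principle A).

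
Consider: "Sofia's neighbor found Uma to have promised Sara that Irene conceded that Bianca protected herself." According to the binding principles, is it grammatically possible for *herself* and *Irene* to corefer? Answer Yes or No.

*herself* is a reflexive; Principle A requires it to be bound within its binding domain — the clause headed by 'protected'.
— Irene: subject of the clause headed by 'conceded'; c-commands the reflexive but lies outside its binding domain — cannot bind it (Principle A).

No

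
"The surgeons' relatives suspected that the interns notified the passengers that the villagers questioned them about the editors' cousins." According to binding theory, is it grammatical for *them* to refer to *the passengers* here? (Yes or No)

*the passengers* is an R-expression; Principle C requires it to be free (not bound by any c-commanding expression).
— them: object of the clause headed by 'questioned'; the pronoun does not c-command the R-expression — coreference allowed.

Yes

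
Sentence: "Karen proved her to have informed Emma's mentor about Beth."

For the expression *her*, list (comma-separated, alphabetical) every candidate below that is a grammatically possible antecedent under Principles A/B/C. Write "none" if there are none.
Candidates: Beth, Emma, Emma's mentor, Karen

*her* is a pronoun; Principle B requires it to be free in its binding domain — the matrix clause.
— Beth: second object of the clause headed by 'informed'; is c-commanded by the pronoun; coreference would bind this R-expression — blocked (Principle C).
— Emma: possessor inside the object DP of the clause headed by 'informed'; is c-commanded by the pronoun; coreference would bind this R-expression — blocked (Principle C).
— Emma's mentor: object of the clause headed by 'informed'; is c-commanded by the pronoun; coreference would bind this R-expression — blocked (Principle C).
— Karen: subject of the matrix clause; c-commands the pronoun within its binding domain — blocked (Principle B).

none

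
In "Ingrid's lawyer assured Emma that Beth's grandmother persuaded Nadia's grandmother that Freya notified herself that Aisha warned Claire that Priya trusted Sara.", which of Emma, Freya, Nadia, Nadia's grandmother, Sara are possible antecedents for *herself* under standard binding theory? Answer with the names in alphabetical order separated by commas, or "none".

*herself* is a reflexive; Principle A requires it to be bound within its binding domain — the clause headed by 'notified'.
— Emma: object of the matrix clause; c-commands the reflexive but lies outside its binding domain — cannot bind it (Principle A).
— Freya: subject of the clause headed by 'notified'; c-commands the reflexive within its binding domain — allowed (Principle A).
— Nadia: possessor inside the object DP of the clause headed by 'persuaded'; does not c-command the reflexive — cannot bind it (Principle A).
— Nadia's grandmother: object of the clause headed by 'persuaded'; c-commands the reflexive but lies outside its binding domain — cannot bind it (Principle A).
— Sara: object of the clause headed by 'trusted'; does not c-command the reflexive — cannot bind it (Principle A).

Freya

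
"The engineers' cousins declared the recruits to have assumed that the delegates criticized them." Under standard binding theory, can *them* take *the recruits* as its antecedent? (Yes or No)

Yes

*them* is a pronoun; Principle B requires it to be free in its binding domain — the clause headed by 'criticized'.
— the recruits: subject of the clause headed by 'assumed'; c-commands the pronoun but lies outside its binding domain — allowed.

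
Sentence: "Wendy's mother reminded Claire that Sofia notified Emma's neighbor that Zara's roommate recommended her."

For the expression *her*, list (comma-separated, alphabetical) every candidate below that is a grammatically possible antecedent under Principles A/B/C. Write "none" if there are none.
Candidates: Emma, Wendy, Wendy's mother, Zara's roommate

*her* is a pronoun; Principle B requires it to be free in its binding domain — the clause headed by 'recommended'.
— Emma: possessor inside the object DP of the clause headed by 'notified'; does not c-command the pronoun — Principle B does not apply; allowed.
— Wendy: possessor inside the subject DP of the matrix clause; does not c-command the pronoun — Principle B does not apply; allowed.
— Wendy's mother: subject of the matrix clause; c-commands the pronoun but lies outside its binding domain — allowed.
— Zara's roommate: subject of the clause headed by 'recommended'; c-commands the pronoun within its binding domain — blocked (Principle B).

Emma, Wendy, Wendy's mother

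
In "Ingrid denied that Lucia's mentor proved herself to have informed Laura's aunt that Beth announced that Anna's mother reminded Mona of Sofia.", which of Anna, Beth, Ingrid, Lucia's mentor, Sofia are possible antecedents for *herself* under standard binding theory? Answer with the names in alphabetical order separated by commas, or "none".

*herself* is a reflexive; Principle A requires it to be bound within its binding domain — the clause headed by 'proved'.
— Anna: possessor inside the subject DP of the clause headed by 'reminded'; does not c-command the reflexive — cannot bind it (Principle A).
— Beth: subject of the clause headed by 'announced'; does not c-command the reflexive — cannot bind it (Principle A).
— Ingrid: subject of the matrix clause; c-commands the reflexive but lies outside its binding domain — cannot bind it (Principle A).
— Lucia's mentor: subject of the clause headed by 'proved'; c-commands the reflexive within its binding domain — allowed (Principle A).
— Sofia: second object of the clause headed by 'reminded'; does not c-command the reflexive — cannot bind it (Principle A).

Lucia's mentor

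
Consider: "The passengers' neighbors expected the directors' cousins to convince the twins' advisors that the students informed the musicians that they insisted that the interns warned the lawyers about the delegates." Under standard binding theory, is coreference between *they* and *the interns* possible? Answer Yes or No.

No

*the interns* is an R-expression; Principle C requires it to be free (not bound by any c-commanding expression).
— they: subject of the clause headed by 'insisted'; the pronoun c-commands the R-expression — coreference blocked (Principle C).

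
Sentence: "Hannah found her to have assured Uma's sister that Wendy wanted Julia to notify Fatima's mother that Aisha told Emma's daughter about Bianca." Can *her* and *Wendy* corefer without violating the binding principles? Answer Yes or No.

*Wendy* is an R-expression; Principle C requires it to be free (not bound by any c-commanding expression).
— her: subject of the clause headed by 'assured'; the pronoun c-commands the R-expression — coreference blocked (Principle C).

No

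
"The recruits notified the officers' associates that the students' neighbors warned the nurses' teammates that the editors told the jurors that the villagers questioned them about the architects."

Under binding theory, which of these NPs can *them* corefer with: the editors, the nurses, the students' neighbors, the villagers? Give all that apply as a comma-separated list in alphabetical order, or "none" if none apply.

*them* is a pronoun; Principle B requires it to be free in its binding domain — the clause headed by 'questioned'.
— the editors: subject of the clause headed by 'told'; c-commands the pronoun but lies outside its binding domain — allowed.
— the nurses: possessor inside the object DP of the clause headed by 'warned'; does not c-command the pronoun — Principle B does not apply; allowed.
— the students' neighbors: subject of the clause headed by 'warned'; c-commands the pronoun but lies outside its binding domain — allowed.
— the villagers: subject of the clause headed by 'questioned'; c-commands the pronoun within its binding domain — blocked (Principle B).

the editors, the nurses, the students' neighbors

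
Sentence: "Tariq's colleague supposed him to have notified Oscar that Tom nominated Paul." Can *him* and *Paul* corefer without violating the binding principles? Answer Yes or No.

No

*Paul* is an R-expression; Principle C requires it to be free (not bound by any c-commanding expression).
— him: subject of the clause headed by 'notified'; the pronoun c-commands the R-expression — coreference blocked (Principle C).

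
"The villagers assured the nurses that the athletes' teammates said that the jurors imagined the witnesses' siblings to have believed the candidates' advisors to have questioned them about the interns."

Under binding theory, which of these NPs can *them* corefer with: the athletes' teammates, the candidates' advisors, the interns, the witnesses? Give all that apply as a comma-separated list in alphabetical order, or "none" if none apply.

the athletes' teammates, the witnesses

*them* is a pronoun; Principle B requires it to be free in its binding domain — the clause headed by 'questioned'.
— the athletes' teammates: subject of the clause headed by 'said'; c-commands the pronoun but lies outside its binding domain — allowed.
— the candidates' advisors: subject of the clause headed by 'questioned'; c-commands the pronoun within its binding domain — blocked (Principle B).
— the interns: second object of the clause headed by 'questioned'; is c-commanded by the pronoun; coreference would bind this R-expression — blocked (Principle C).
— the witnesses: possessor inside the subject DP of the clause headed by 'believed'; does not c-command the pronoun — Principle B does not apply; allowed.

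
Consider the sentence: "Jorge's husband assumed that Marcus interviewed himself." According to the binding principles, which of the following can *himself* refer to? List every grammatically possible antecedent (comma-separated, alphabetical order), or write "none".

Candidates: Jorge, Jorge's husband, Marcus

Marcus

*himself* is a reflexive; Principle A requires it to be bound within its binding domain — the clause headed by 'interviewed'.
— Jorge: possessor inside the subject DP of the matrix clause; does not c-command the reflexive — cannot bind it (Principle A).
— Jorge's husband: subject of the matrix clause; c-commands the reflexive but lies outside its binding domain — cannot bind it (Principle A).
— Marcus: subject of the clause headed by 'interviewed'; c-commands the reflexive within its binding domain — allowed (Principle A).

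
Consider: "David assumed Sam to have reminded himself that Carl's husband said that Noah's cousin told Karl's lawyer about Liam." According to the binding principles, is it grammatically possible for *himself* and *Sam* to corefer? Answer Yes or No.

*himself* is a reflexive; Principle A requires it to be bound within its binding domain — the clause headed by 'reminded'.
— Sam: subject of the clause headed by 'reminded'; c-commands the reflexive within its binding domain — allowed (Principle A).

Yes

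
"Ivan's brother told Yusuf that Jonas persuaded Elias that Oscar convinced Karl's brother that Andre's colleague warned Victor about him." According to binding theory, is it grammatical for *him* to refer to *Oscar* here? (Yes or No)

*Oscar* is an R-expression; Principle C requires it to be free (not bound by any c-commanding expression).
— him: second object of the clause headed by 'warned'; the pronoun does not c-command the R-expression — coreference allowed.

Yes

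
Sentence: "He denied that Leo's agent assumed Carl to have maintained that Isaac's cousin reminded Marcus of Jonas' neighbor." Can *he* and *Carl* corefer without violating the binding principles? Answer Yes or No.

No

*Carl* is an R-expression; Principle C requires it to be free (not bound by any c-commanding expression).
— he: subject of the matrix clause; the pronoun c-commands the R-expression — coreference blocked (Principle C).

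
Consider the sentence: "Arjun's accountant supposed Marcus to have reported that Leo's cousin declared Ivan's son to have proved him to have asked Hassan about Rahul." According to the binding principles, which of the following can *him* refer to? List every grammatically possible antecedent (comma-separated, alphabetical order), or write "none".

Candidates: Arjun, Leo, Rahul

*him* is a pronoun; Principle B requires it to be free in its binding domain — the clause headed by 'proved'.
— Arjun: possessor inside the subject DP of the matrix clause; does not c-command the pronoun — Principle B does not apply; allowed.
— Leo: possessor inside the subject DP of the clause headed by 'declared'; does not c-command the pronoun — Principle B does not apply; allowed.
— Rahul: second object of the clause headed by 'asked'; is c-commanded by the pronoun; coreference would bind this R-expression — blocked (Principle C).

Arjun, Leo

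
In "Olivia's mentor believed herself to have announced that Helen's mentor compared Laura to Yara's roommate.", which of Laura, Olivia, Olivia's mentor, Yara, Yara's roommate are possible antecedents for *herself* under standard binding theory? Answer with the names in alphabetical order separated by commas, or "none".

Olivia's mentor

*herself* is a reflexive; Principle A requires it to be bound within its binding domain — the matrix clause.
— Laura: object of the clause headed by 'compared'; does not c-command the reflexive — cannot bind it (Principle A).
— Olivia: possessor inside the subject DP of the matrix clause; does not c-command the reflexive — cannot bind it (Principle A).
— Olivia's mentor: subject of the matrix clause; c-commands the reflexive within its binding domain — allowed (Principle A).
— Yara: possessor inside the second object DP of the clause headed by 'compared'; does not c-command the reflexive — cannot bind it (Principle A).
— Yara's roommate: second object of the clause headed by 'compared'; does not c-command the reflexive — cannot bind it (Principle A).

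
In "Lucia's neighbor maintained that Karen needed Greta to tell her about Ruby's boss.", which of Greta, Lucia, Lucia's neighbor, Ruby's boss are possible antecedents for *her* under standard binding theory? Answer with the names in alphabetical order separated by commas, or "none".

Lucia, Lucia's neighbor

*her* is a pronoun; Principle B requires it to be free in its binding domain — the clause headed by 'tell'.
— Greta: subject of the clause headed by 'tell'; c-commands the pronoun within its binding domain — blocked (Principle B).
— Lucia: possessor inside the subject DP of the matrix clause; does not c-command the pronoun — Principle B does not apply; allowed.
— Lucia's neighbor: subject of the matrix clause; c-commands the pronoun but lies outside its binding domain — allowed.
— Ruby's boss: second object of the clause headed by 'tell'; is c-commanded by the pronoun; coreference would bind this R-expression — blocked (Principle C).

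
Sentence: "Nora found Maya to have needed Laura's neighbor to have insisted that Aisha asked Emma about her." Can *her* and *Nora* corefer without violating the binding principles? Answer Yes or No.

*Nora* is an R-expression; Principle C requires it to be free (not bound by any c-commanding expression).
— her: second object of the clause headed by 'asked'; the pronoun does not c-command the R-expression — coreference allowed.

Yes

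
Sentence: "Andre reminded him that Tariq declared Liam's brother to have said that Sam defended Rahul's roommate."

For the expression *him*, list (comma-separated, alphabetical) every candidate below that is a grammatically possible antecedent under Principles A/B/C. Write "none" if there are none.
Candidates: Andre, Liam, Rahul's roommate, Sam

none

*him* is a pronoun; Principle B requires it to be free in its binding domain — the matrix clause.
— Andre: subject of the matrix clause; c-commands the pronoun within its binding domain — blocked (Principle B).
— Liam: possessor inside the subject DP of the clause headed by 'said'; is c-commanded by the pronoun; coreference would bind this R-expression — blocked (Principle C).
— Rahul's roommate: object of the clause headed by 'defended'; is c-commanded by the pronoun; coreference would bind this R-expression — blocked (Principle C).
— Sam: subject of the clause headed by 'defended'; is c-commanded by the pronoun; coreference would bind this R-expression — blocked (Principle C).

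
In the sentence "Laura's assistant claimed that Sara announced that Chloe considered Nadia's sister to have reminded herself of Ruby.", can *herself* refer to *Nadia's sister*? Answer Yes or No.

Yes

*herself* is a reflexive; Principle A requires it to be bound within its binding domain — the clause headed by 'reminded'.
— Nadia's sister: subject of the clause headed by 'reminded'; c-commands the reflexive within its binding domain — allowed (Principle A).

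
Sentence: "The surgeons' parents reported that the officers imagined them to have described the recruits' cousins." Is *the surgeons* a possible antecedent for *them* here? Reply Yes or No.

*them* is a pronoun; Principle B requires it to be free in its binding domain — the clause headed by 'imagined'.
— the surgeons: possessor inside the subject DP of the matrix clause; does not c-command the pronoun — Principle B does not apply; allowed.

Yes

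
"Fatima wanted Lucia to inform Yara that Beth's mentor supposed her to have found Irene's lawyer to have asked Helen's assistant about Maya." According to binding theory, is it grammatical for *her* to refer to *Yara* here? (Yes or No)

Yes

*Yara* is an R-expression; Principle C requires it to be free (not bound by any c-commanding expression).
— her: subject of the clause headed by 'found'; the pronoun does not c-command the R-expression — coreference allowed.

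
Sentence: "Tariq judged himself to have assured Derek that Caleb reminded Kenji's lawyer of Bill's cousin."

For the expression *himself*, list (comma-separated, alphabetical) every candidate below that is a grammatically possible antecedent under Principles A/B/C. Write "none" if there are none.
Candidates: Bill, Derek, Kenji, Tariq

Tariq

*himself* is a reflexive; Principle A requires it to be bound within its binding domain — the matrix clause.
— Bill: possessor inside the second object DP of the clause headed by 'reminded'; does not c-command the reflexive — cannot bind it (Principle A).
— Derek: object of the clause headed by 'assured'; does not c-command the reflexive — cannot bind it (Principle A).
— Kenji: possessor inside the object DP of the clause headed by 'reminded'; does not c-command the reflexive — cannot bind it (Principle A).
— Tariq: subject of the matrix clause; c-commands the reflexive within its binding domain — allowed (Principle A).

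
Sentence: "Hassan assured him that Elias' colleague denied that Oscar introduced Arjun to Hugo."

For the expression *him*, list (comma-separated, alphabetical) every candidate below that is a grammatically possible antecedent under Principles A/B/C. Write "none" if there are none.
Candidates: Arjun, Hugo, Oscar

*him* is a pronoun; Principle B requires it to be free in its binding domain — the matrix clause.
— Arjun: object of the clause headed by 'introduced'; is c-commanded by the pronoun; coreference would bind this R-expression — blocked (Principle C).
— Hugo: second object of the clause headed by 'introduced'; is c-commanded by the pronoun; coreference would bind this R-expression — blocked (Principle C).
— Oscar: subject of the clause headed by 'introduced'; is c-commanded by the pronoun; coreference would bind this R-expression — blocked (Principle C).

none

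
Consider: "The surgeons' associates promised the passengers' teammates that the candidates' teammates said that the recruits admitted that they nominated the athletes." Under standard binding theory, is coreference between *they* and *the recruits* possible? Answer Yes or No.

Yes

*the recruits* is an R-expression; Principle C requires it to be free (not bound by any c-commanding expression).
— they: subject of the clause headed by 'nominated'; the pronoun does not c-command the R-expression — coreference allowed.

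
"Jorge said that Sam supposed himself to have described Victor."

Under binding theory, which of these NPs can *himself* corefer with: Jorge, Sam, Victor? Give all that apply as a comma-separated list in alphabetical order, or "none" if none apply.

Sam

*himself* is a reflexive; Principle A requires it to be bound within its binding domain — the clause headed by 'supposed'.
— Jorge: subject of the matrix clause; c-commands the reflexive but lies outside its binding domain — cannot bind it (Principle A).
— Sam: subject of the clause headed by 'supposed'; c-commands the reflexive within its binding domain — allowed (Principle A).
— Victor: object of the clause headed by 'described'; does not c-command the reflexive — cannot bind it (Principle A).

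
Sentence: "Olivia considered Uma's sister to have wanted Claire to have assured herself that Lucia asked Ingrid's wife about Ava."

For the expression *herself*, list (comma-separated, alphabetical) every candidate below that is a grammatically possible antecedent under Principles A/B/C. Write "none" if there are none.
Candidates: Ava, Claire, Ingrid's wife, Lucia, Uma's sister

Claire

*herself* is a reflexive; Principle A requires it to be bound within its binding domain — the clause headed by 'assured'.
— Ava: second object of the clause headed by 'asked'; does not c-command the reflexive — cannot bind it (Principle A).
— Claire: subject of the clause headed by 'assured'; c-commands the reflexive within its binding domain — allowed (Principle A).
— Ingrid's wife: object of the clause headed by 'asked'; does not c-command the reflexive — cannot bind it (Principle A).
— Lucia: subject of the clause headed by 'asked'; does not c-command the reflexive — cannot bind it (Principle A).
— Uma's sister: subject of the clause headed by 'wanted'; c-commands the reflexive but lies outside its binding domain — cannot bind it (Principle A).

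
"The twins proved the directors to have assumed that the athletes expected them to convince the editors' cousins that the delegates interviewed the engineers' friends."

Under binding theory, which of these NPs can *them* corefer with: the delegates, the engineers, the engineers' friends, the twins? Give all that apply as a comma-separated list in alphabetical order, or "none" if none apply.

the twins

*them* is a pronoun; Principle B requires it to be free in its binding domain — the clause headed by 'expected'.
— the delegates: subject of the clause headed by 'interviewed'; is c-commanded by the pronoun; coreference would bind this R-expression — blocked (Principle C).
— the engineers: possessor inside the object DP of the clause headed by 'interviewed'; is c-commanded by the pronoun; coreference would bind this R-expression — blocked (Principle C).
— the engineers' friends: object of the clause headed by 'interviewed'; is c-commanded by the pronoun; coreference would bind this R-expression — blocked (Principle C).
— the twins: subject of the matrix clause; c-commands the pronoun but lies outside its binding domain — allowed.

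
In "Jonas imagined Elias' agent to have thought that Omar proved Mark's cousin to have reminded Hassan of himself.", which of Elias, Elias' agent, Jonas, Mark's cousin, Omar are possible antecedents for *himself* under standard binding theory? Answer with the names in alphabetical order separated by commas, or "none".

*himself* is a reflexive; Principle A requires it to be bound within its binding domain — the clause headed by 'reminded'.
— Elias: possessor inside the subject DP of the clause headed by 'thought'; does not c-command the reflexive — cannot bind it (Principle A).
— Elias' agent: subject of the clause headed by 'thought'; c-commands the reflexive but lies outside its binding domain — cannot bind it (Principle A).
— Jonas: subject of the matrix clause; c-commands the reflexive but lies outside its binding domain — cannot bind it (Principle A).
— Mark's cousin: subject of the clause headed by 'reminded'; c-commands the reflexive within its binding domain — allowed (Principle A).
— Omar: subject of the clause headed by 'proved'; c-commands the reflexive but lies outside its binding domain — cannot bind it (Principle A).

Mark's cousin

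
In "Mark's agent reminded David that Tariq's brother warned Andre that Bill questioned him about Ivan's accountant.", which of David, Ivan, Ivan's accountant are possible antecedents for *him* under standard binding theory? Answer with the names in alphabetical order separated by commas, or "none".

David

*him* is a pronoun; Principle B requires it to be free in its binding domain — the clause headed by 'questioned'.
— David: object of the matrix clause; c-commands the pronoun but lies outside its binding domain — allowed.
— Ivan: possessor inside the second object DP of the clause headed by 'questioned'; is c-commanded by the pronoun; coreference would bind this R-expression — blocked (Principle C).
— Ivan's accountant: second object of the clause headed by 'questioned'; is c-commanded by the pronoun; coreference would bind this R-expression — blocked (Principle C).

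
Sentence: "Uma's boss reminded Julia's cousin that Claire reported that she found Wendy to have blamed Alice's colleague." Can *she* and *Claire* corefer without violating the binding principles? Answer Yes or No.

*Claire* is an R-expression; Principle C requires it to be free (not bound by any c-commanding expression).
— she: subject of the clause headed by 'found'; the pronoun does not c-command the R-expression — coreference allowed.

Yes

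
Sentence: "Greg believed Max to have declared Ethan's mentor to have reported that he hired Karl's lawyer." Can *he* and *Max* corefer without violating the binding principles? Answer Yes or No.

Yes

*Max* is an R-expression; Principle C requires it to be free (not bound by any c-commanding expression).
— he: subject of the clause headed by 'hired'; the pronoun does not c-command the R-expression — coreference allowed.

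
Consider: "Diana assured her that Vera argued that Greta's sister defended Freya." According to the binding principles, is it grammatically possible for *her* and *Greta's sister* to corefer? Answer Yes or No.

No

*her* is a pronoun; Principle B requires it to be free in its binding domain — the matrix clause.
— Greta's sister: subject of the clause headed by 'defended'; is c-commanded by the pronoun; coreference would bind this R-expression — blocked (Principle C).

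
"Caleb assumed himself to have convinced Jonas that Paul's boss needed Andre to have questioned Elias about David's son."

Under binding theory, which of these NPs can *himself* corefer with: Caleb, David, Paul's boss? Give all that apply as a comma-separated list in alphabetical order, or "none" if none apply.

Caleb

*himself* is a reflexive; Principle A requires it to be bound within its binding domain — the matrix clause.
— Caleb: subject of the matrix clause; c-commands the reflexive within its binding domain — allowed (Principle A).
— David: possessor inside the second object DP of the clause headed by 'questioned'; does not c-command the reflexive — cannot bind it (Principle A).
— Paul's boss: subject of the clause headed by 'needed'; does not c-command the reflexive — cannot bind it (Principle A).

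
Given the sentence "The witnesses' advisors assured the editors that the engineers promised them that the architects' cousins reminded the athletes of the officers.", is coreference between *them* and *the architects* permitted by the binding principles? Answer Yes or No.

*them* is a pronoun; Principle B requires it to be free in its binding domain — the clause headed by 'promised'.
— the architects: possessor inside the subject DP of the clause headed by 'reminded'; is c-commanded by the pronoun; coreference would bind this R-expression — blocked (Principle C).

No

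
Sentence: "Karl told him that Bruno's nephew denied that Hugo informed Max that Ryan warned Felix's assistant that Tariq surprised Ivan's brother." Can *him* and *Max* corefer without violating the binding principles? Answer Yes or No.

No

*Max* is an R-expression; Principle C requires it to be free (not bound by any c-commanding expression).
— him: object of the matrix clause; the pronoun c-commands the R-expression — coreference blocked (Principle C).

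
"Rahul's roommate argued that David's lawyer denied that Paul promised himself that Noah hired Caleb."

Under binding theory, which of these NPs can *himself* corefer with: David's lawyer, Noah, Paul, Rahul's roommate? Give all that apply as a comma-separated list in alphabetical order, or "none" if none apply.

Paul

*himself* is a reflexive; Principle A requires it to be bound within its binding domain — the clause headed by 'promised'.
— David's lawyer: subject of the clause headed by 'denied'; c-commands the reflexive but lies outside its binding domain — cannot bind it (Principle A).
— Noah: subject of the clause headed by 'hired'; does not c-command the reflexive — cannot bind it (Principle A).
— Paul: subject of the clause headed by 'promised'; c-commands the reflexive within its binding domain — allowed (Principle A).
— Rahul's roommate: subject of the matrix clause; c-commands the reflexive but lies outside its binding domain — cannot bind it (Principle A).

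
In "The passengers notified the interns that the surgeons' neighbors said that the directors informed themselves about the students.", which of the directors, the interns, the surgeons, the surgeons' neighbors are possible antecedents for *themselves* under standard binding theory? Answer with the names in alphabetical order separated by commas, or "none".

*themselves* is a reflexive; Principle A requires it to be bound within its binding domain — the clause headed by 'informed'.
— the directors: subject of the clause headed by 'informed'; c-commands the reflexive within its binding domain — allowed (Principle A).
— the interns: object of the matrix clause; c-commands the reflexive but lies outside its binding domain — cannot bind it (Principle A).
— the surgeons: possessor inside the subject DP of the clause headed by 'said'; does not c-command the reflexive — cannot bind it (Principle A).
— the surgeons' neighbors: subject of the clause headed by 'said'; c-commands the reflexive but lies outside its binding domain — cannot bind it (Principle A).

the directors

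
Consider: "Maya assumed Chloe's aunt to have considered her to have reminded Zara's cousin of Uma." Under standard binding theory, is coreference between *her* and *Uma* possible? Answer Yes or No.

No

*Uma* is an R-expression; Principle C requires it to be free (not bound by any c-commanding expression).
— her: subject of the clause headed by 'reminded'; the pronoun c-commands the R-expression — coreference blocked (Principle C).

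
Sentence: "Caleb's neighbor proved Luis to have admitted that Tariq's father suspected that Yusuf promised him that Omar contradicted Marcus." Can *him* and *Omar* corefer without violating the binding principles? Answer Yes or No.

No

*Omar* is an R-expression; Principle C requires it to be free (not bound by any c-commanding expression).
— him: object of the clause headed by 'promised'; the pronoun c-commands the R-expression — coreference blocked (Principle C).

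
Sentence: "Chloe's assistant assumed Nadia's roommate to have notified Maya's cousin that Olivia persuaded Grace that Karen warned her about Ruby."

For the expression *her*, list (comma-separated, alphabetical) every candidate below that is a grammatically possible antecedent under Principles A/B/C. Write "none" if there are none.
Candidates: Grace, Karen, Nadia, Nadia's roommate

*her* is a pronoun; Principle B requires it to be free in its binding domain — the clause headed by 'warned'.
— Grace: object of the clause headed by 'persuaded'; c-commands the pronoun but lies outside its binding domain — allowed.
— Karen: subject of the clause headed by 'warned'; c-commands the pronoun within its binding domain — blocked (Principle B).
— Nadia: possessor inside the subject DP of the clause headed by 'notified'; does not c-command the pronoun — Principle B does not apply; allowed.
— Nadia's roommate: subject of the clause headed by 'notified'; c-commands the pronoun but lies outside its binding domain — allowed.

Grace, Nadia, Nadia's roommate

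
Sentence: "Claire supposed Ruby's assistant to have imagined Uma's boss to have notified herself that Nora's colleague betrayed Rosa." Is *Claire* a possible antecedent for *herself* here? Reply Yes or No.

*herself* is a reflexive; Principle A requires it to be bound within its binding domain — the clause headed by 'notified'.
— Claire: subject of the matrix clause; c-commands the reflexive but lies outside its binding domain — cannot bind it (Principle A).

No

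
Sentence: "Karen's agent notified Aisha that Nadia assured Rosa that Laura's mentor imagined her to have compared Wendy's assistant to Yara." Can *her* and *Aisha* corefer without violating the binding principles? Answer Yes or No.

*Aisha* is an R-expression; Principle C requires it to be free (not bound by any c-commanding expression).
— her: subject of the clause headed by 'compared'; the pronoun does not c-command the R-expression — coreference allowed.

Yes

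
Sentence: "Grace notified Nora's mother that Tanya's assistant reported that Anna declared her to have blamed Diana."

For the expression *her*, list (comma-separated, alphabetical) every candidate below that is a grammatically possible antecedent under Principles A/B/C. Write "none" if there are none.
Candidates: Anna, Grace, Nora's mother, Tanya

Grace, Nora's mother, Tanya

*her* is a pronoun; Principle B requires it to be free in its binding domain — the clause headed by 'declared'.
— Anna: subject of the clause headed by 'declared'; c-commands the pronoun within its binding domain — blocked (Principle B).
— Grace: subject of the matrix clause; c-commands the pronoun but lies outside its binding domain — allowed.
— Nora's mother: object of the matrix clause; c-commands the pronoun but lies outside its binding domain — allowed.
— Tanya: possessor inside the subject DP of the clause headed by 'reported'; does not c-command the pronoun — Principle B does not apply; allowed.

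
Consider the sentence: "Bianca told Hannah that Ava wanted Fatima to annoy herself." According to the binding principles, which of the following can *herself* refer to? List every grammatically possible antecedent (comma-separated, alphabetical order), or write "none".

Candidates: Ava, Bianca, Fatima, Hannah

Fatima

*herself* is a reflexive; Principle A requires it to be bound within its binding domain — the clause headed by 'annoy'.
— Ava: subject of the clause headed by 'wanted'; c-commands the reflexive but lies outside its binding domain — cannot bind it (Principle A).
— Bianca: subject of the matrix clause; c-commands the reflexive but lies outside its binding domain — cannot bind it (Principle A).
— Fatima: subject of the clause headed by 'annoy'; c-commands the reflexive within its binding domain — allowed (Principle A).
— Hannah: object of the matrix clause; c-commands the reflexive but lies outside its binding domain — cannot bind it (Principle A).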